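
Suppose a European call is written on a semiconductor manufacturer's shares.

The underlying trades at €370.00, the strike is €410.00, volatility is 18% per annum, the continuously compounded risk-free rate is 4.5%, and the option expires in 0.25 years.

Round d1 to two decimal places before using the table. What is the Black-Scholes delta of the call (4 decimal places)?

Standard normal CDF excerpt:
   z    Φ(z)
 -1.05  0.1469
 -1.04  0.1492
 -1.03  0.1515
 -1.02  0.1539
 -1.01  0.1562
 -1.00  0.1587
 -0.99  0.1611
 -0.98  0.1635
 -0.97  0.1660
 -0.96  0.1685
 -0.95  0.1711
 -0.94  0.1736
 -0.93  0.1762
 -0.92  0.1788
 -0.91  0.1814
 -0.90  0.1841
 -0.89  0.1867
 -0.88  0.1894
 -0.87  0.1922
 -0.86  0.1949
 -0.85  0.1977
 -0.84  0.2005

0.1660

σ√T = 0.18 × 0.5000 = 0.0900
d₁ = [ln(370/410) + (0.045 + 0.18²/2)·0.25] / 0.0900 = [-0.1027 + 0.0153] / 0.0900 = -0.9706 ⇒ -0.97
N(d₁) = N(-0.97) = 0.1660
Δ_call = N(d₁) = 0.1660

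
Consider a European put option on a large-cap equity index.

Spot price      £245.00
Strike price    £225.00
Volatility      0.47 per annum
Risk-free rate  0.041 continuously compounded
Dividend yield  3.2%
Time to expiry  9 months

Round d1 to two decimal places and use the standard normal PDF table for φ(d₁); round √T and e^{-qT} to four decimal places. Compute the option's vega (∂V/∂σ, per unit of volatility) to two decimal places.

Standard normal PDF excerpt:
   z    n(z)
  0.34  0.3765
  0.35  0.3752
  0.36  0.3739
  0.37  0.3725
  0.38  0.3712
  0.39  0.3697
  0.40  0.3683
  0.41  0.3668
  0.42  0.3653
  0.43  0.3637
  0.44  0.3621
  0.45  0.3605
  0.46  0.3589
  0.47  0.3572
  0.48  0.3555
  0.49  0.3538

75.34

σ√T = 0.47 × 0.8660 = 0.4070
d₁ = [ln(245/225) + (0.041 − 0.032 + ½·0.47²)·0.75] / (σ√T) = (0.0852 + 0.0896) / 0.4070 = 0.4293 which rounds to 0.43
√T = √0.75 = 0.8660
φ(d₁) = φ(0.43) = 0.3637
exp(−qT) = exp(−0.032·0.75) = 0.9763
vega = S·exp(−qT)·φ(d₁)·√T = 245·0.9763·0.3637·0.8660 = 75.3374
(Call and put vega coincide under Black-Scholes.)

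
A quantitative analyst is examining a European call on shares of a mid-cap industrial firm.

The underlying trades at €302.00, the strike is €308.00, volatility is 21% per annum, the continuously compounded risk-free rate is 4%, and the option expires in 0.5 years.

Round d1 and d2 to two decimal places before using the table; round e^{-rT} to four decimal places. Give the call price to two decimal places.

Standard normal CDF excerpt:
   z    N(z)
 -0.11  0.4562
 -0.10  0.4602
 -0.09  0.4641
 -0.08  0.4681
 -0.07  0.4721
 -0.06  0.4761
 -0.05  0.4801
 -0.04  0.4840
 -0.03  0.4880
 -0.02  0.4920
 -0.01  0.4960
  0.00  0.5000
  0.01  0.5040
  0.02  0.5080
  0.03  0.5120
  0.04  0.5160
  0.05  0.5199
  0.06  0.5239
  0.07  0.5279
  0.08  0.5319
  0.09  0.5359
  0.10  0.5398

σ√T = 0.21 × 0.7071 = 0.1485
d₁ = [ln(302/308) + (0.04 + ½·0.21²)·0.5] / (σ√T) = (-0.0197 + 0.0310) / 0.1485 = 0.0764 ≈ 0.08
d₂ = 0.0764 − 0.1485 = -0.0720 ≈ -0.07
exp(−rT) = exp(−0.04·0.5) = 0.9802
N(d₁) = N(0.08) = 0.5319;  N(d₂) = N(-0.07) = 0.4721
C = 302·0.5319 − 308·0.9802·0.4721 = 160.6338 − 142.5277 = 18.1061

€18.11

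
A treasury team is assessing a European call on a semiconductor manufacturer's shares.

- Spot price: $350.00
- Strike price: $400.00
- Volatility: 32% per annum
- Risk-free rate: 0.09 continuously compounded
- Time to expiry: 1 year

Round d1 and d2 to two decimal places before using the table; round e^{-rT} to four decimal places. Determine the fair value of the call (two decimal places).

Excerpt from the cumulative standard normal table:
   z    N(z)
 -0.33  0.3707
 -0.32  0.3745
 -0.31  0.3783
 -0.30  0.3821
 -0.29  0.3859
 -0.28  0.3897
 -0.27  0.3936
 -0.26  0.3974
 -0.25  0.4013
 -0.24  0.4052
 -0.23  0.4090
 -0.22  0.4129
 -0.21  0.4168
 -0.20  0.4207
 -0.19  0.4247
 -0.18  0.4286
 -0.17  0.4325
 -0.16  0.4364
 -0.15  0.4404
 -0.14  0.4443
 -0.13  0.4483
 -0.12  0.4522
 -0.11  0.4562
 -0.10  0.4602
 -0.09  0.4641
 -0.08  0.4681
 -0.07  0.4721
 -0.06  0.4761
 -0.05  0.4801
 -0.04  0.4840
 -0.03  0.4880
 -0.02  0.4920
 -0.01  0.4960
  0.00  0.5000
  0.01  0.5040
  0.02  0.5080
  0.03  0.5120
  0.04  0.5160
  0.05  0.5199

$38.12

σ√T = 0.32 × 1.0000 = 0.3200
ln(S/K) + (r + σ²/2)T = ln(350/400) + (0.09 + 0.32²/2)·1 = -0.1335 + 0.1412 = 0.0077
d₁ = 0.0077 / 0.3200 = 0.0240 → 0.02
d₂ = d₁ − σ√T = 0.0240 − 0.3200 = -0.2960 → -0.30
exp(−rT) = exp(−0.09·1) = 0.9139
N(d₁) = N(0.02) = 0.5080;  N(d₂) = N(-0.30) = 0.3821
C = 350·0.5080 − 400·0.9139·0.3821 = 177.8000 − 139.6805 = 38.1195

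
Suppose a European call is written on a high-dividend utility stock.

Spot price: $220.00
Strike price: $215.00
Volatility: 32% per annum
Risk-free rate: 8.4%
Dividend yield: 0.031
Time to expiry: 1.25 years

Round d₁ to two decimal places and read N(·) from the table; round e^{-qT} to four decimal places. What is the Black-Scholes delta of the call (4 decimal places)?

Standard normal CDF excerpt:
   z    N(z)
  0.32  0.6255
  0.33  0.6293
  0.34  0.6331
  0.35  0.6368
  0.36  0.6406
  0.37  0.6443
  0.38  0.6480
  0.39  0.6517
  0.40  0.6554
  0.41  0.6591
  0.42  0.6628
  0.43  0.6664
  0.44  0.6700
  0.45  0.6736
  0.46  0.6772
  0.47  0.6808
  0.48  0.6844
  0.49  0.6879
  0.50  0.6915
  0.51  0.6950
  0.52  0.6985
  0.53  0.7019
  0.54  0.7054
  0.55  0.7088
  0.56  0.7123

σ√T = 0.32·√1.25 = 0.3578
d₁ = [ln(220/215) + (0.084 − 0.031 + 0.32²/2)·1.25] / 0.3578 = [0.0230 + 0.1303] / 0.3578 = 0.4283 ⇒ 0.43
N(d₁) = N(0.43) = 0.6664
Δ_call = e^(−qT)·N(d₁) = 0.9620·0.6664 = 0.6411

0.6411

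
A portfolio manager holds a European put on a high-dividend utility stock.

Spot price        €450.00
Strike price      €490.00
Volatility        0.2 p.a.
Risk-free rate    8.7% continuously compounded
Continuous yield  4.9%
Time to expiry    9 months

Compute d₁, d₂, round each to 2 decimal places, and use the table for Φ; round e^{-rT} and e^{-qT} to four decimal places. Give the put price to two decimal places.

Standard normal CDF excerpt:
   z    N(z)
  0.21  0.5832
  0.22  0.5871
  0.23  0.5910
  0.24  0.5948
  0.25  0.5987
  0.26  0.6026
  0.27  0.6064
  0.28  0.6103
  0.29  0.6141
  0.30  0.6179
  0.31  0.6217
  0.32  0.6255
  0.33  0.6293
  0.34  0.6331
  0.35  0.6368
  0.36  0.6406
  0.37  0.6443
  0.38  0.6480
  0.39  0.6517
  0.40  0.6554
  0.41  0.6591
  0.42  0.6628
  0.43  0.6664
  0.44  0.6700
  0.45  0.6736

T = 0.75;  σ√T = 0.1732
d₁ = [ln(450/490) + (0.087 − 0.049 + 0.2²/2)·0.75] / 0.1732 = [-0.0852 + 0.0435] / 0.1732 = -0.2405 ⇒ -0.24
d₂ = d₁ − σ√T = -0.2405 − 0.1732 = -0.4137 ⇒ -0.41
exp(−qT) = exp(−0.049·0.75) = 0.9639;  exp(−rT) = exp(−0.087·0.75) = 0.9368
N(−d₂) = N(0.41) = 0.6591;  N(−d₁) = N(0.24) = 0.5948
P = 490·0.9368·0.6591 − 450·0.9639·0.5948 = 302.5480 − 257.9975 = 44.5505

€44.55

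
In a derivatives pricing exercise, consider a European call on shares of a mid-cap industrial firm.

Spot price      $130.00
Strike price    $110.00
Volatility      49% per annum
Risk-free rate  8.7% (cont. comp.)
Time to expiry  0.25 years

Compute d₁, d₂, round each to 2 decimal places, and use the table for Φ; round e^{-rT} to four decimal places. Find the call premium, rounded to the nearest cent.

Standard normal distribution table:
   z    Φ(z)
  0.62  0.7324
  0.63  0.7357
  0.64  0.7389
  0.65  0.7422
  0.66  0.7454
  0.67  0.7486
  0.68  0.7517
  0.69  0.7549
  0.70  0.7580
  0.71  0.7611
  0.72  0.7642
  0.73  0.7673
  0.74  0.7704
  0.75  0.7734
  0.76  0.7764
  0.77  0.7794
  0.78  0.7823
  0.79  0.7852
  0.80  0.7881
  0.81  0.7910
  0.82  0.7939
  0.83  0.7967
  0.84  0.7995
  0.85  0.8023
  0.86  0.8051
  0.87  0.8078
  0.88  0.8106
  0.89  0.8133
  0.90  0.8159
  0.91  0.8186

σ√T = 0.49 × 0.5000 = 0.2450
d₁ = [ln(130/110) + (0.087 + 0.49²/2)·0.25] / 0.2450 = [0.1671 + 0.0518] / 0.2450 = 0.8931 → 0.89
d₂ = d₁ − σ√T = 0.8931 − 0.2450 = 0.6481 → 0.65
e^(−rT) = e^(−0.087·0.25) = 0.9785
C = 130·N(0.89) − 110·0.9785·N(0.65) = 130·0.8133 − 110·0.9785·0.7422 = 105.7290 − 79.8867 = 25.8423

$25.84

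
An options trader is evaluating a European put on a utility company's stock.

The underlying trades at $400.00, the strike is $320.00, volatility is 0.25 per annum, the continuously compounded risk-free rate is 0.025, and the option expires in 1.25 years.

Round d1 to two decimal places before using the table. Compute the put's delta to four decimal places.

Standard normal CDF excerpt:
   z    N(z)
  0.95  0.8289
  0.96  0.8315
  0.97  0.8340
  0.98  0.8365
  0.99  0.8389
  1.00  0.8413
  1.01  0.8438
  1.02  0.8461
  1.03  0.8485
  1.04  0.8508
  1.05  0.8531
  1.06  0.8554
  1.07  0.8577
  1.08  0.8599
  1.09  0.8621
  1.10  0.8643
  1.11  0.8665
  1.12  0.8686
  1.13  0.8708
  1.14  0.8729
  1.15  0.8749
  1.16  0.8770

-0.1469

σ√T = 0.25 × 1.1180 = 0.2795
d₁ = [ln(400/320) + (0.025 + ½·0.25²)·1.25] / (σ√T) = (0.2231 + 0.0703) / 0.2795 = 1.0499 → 1.05
N(d₁) = N(1.05) = 0.8531
Δ_put = N(d₁) − 1 = 0.8531 − 1 = -0.1469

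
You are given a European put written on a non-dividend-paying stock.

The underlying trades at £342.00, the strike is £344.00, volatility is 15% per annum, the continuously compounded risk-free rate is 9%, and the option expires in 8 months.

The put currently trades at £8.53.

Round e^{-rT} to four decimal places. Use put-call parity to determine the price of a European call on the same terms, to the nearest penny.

£26.55

e^(−rT) = e^(−0.09·0.6667) = 0.9418
Put-call parity: C − P = S − K·e^(−rT) = 342 − 344·0.9418 = 342 − 323.9792 = 18.0208
C = P + (C − P) = 8.53 + (18.0208) = 26.5508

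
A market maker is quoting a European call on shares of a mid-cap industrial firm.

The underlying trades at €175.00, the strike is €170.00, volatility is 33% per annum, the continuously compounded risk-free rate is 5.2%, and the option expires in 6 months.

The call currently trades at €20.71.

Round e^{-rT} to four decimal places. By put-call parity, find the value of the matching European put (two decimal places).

€11.34

exp(−rT) = exp(−0.052·0.5) = 0.9743
Put-call parity: C − P = S − K·e^(−rT) = 175 − 170·0.9743 = 175 − 165.6310 = 9.3690
P = C − (C − P) = 20.71 − (9.3690) = 11.3410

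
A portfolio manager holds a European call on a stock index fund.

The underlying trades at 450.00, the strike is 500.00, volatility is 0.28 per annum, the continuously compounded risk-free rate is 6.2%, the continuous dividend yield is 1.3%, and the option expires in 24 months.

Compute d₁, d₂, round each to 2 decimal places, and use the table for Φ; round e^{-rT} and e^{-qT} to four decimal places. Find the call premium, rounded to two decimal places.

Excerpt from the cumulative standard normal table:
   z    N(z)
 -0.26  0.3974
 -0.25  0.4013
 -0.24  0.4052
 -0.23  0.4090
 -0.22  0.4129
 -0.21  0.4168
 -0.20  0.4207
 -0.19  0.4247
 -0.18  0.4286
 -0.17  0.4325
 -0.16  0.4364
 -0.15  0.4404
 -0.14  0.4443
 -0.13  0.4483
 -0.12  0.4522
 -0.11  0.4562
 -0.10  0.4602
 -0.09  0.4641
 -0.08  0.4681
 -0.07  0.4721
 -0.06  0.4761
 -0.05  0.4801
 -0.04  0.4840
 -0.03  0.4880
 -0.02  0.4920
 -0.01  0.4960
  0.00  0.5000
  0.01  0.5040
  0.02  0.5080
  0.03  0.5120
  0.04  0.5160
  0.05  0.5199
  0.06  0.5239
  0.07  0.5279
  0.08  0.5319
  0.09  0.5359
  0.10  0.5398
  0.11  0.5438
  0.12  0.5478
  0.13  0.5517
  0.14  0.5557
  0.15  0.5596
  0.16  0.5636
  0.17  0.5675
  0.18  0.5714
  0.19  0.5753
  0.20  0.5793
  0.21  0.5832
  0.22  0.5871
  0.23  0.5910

68.14

σ√T = 0.28 × 1.4142 = 0.3960
d₁ = [ln(450/500) + (0.062 − 0.013 + 0.28²/2)·2] / 0.3960 = [-0.1054 + 0.1764] / 0.3960 = 0.1794 which rounds to 0.18
d₂ = d₁ − σ√T = 0.1794 − 0.3960 = -0.2166 which rounds to -0.22
e^(−qT) = e^(−0.013·2) = 0.9743;  e^(−rT) = e^(−0.062·2) = 0.8834
N(d₁) = N(0.18) = 0.5714;  N(d₂) = N(-0.22) = 0.4129
C = 450·0.9743·0.5714 − 500·0.8834·0.4129 = 250.5218 − 182.3779 = 68.1438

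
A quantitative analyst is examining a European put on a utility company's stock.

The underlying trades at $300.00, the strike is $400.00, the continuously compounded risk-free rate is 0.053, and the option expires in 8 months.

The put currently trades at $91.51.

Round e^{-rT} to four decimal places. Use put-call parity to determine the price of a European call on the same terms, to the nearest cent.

$5.39

e^(−rT) = e^(−0.053·0.6667) = 0.9653
Put-call parity: C − P = S − K·e^(−rT) = 300 − 400·0.9653 = 300 − 386.1200 = -86.1200
C = P + (C − P) = 91.51 + (-86.1200) = 5.3900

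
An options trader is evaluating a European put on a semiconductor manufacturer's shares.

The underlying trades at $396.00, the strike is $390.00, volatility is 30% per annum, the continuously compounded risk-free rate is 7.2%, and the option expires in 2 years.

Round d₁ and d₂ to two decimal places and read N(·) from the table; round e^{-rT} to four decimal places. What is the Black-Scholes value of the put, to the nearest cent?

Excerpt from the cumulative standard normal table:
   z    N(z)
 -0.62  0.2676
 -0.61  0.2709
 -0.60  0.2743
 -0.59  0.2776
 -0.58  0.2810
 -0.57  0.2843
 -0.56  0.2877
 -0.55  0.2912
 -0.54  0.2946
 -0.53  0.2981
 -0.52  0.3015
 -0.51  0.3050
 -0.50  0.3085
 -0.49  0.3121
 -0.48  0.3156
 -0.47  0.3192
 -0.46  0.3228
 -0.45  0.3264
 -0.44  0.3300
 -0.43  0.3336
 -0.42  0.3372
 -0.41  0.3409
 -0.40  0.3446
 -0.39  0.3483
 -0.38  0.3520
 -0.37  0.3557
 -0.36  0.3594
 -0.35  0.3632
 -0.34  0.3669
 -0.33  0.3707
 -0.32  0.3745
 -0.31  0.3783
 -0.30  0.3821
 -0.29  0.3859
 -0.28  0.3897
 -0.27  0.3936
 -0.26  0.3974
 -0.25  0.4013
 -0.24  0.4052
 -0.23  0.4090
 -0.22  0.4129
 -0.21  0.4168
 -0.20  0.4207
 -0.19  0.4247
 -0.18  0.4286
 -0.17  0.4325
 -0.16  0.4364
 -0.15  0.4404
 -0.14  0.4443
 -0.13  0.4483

T = 2;  σ√T = 0.4243
d₁ = [ln(396/390) + (0.072 + 0.3²/2)·2] / 0.4243 = [0.0153 + 0.2340] / 0.4243 = 0.5875 → 0.59
d₂ = d₁ − σ√T = 0.5875 − 0.4243 = 0.1633 → 0.16
e^(−rT) = e^(−0.072·2) = 0.8659
P = 390·0.8659·N(-0.16) − 396·N(-0.59) = 390·0.8659·0.4364 − 396·0.2776 = 147.3727 − 109.9296 = 37.4431

$37.44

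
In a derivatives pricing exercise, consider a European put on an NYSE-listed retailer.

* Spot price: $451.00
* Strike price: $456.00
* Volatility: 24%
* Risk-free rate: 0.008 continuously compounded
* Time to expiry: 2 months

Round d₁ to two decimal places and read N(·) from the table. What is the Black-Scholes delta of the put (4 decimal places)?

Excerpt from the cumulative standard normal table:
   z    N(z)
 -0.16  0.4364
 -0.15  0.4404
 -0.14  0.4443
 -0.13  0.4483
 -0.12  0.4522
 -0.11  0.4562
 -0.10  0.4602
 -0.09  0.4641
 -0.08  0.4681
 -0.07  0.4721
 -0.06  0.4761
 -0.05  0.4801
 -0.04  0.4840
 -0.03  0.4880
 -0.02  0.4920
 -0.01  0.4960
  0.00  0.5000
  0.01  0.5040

-0.5199

σ√T = 0.24 × 0.4082 = 0.0980
d₁ = [ln(451/456) + (0.008 + 0.24²/2)·0.1667] / 0.0980 = [-0.0110 + 0.0061] / 0.0980 = -0.0499 ⇒ -0.05
N(d₁) = N(-0.05) = 0.4801
Δ_put = N(d₁) − 1 = 0.4801 − 1 = -0.5199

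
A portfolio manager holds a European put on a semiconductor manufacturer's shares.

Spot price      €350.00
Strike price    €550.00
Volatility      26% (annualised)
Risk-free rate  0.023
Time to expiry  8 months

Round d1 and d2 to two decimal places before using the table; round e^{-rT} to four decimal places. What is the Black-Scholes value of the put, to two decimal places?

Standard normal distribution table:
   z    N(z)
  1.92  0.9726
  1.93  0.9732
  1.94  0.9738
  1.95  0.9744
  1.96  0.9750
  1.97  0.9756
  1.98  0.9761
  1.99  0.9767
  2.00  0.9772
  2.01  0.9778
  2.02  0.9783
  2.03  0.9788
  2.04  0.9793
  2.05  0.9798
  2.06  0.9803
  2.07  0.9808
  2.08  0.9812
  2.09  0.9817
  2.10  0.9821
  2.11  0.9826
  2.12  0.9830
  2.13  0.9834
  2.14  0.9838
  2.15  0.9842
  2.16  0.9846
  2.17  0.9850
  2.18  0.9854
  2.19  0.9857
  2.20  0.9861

€192.26

T = 0.6667;  σ√T = 0.2123
d₁ = [ln(350/550) + (0.023 + ½·0.26²)·0.6667] / (σ√T) = (-0.4520 + 0.0379) / 0.2123 = -1.9507 → -1.95
d₂ = -1.9507 − 0.2123 = -2.1630 → -2.16
e^(−rT) = e^(−0.023·0.6667) = 0.9848
N(−d₂) = N(2.16) = 0.9846;  N(−d₁) = N(1.95) = 0.9744
P = 550·0.9848·0.9846 − 350·0.9744 = 533.2987 − 341.0400 = 192.2587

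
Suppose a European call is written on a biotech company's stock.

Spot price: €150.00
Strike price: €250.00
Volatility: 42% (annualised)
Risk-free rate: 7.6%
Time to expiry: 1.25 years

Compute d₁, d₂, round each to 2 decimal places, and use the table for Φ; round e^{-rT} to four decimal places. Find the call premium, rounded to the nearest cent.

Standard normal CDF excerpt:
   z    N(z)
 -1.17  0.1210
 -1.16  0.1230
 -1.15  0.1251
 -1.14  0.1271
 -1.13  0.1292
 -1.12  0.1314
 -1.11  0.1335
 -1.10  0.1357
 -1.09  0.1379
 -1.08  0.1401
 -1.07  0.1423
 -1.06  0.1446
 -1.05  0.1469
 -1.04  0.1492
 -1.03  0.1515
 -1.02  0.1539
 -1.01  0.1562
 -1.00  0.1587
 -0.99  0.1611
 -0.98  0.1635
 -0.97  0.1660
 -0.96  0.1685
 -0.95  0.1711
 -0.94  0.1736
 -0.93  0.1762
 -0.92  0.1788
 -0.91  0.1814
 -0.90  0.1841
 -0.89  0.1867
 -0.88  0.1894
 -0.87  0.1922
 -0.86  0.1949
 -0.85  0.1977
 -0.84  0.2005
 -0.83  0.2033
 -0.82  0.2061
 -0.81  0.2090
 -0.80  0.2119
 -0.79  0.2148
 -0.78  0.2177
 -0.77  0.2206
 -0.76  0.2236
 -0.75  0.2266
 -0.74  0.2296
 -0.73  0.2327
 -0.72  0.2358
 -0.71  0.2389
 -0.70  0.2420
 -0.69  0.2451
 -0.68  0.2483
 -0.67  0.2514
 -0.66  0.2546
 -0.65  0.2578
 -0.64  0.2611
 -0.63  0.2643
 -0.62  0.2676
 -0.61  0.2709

σ√T = 0.42·√1.25 = 0.4696
d₁ = [ln(150/250) + (0.076 + ½·0.42²)·1.25] / (σ√T) = (-0.5108 + 0.2052) / 0.4696 = -0.6508 which rounds to -0.65
d₂ = -0.6508 − 0.4696 = -1.1203 which rounds to -1.12
exp(−rT) = exp(−0.076·1.25) = 0.9094
N(d₁) = N(-0.65) = 0.2578;  N(d₂) = N(-1.12) = 0.1314
C = 150·0.2578 − 250·0.9094·0.1314 = 38.6700 − 29.8738 = 8.7962

€8.80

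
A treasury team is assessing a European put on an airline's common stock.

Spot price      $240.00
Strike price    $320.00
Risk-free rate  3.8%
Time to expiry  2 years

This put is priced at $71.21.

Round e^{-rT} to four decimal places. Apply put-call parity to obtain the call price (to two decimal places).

exp(−rT) = exp(−0.038·2) = 0.9268
Put-call parity: C − P = S − K·e^(−rT) = 240 − 320·0.9268 = 240 − 296.5760 = -56.5760
C = P + (C − P) = 71.21 + (-56.5760) = 14.6340

$14.63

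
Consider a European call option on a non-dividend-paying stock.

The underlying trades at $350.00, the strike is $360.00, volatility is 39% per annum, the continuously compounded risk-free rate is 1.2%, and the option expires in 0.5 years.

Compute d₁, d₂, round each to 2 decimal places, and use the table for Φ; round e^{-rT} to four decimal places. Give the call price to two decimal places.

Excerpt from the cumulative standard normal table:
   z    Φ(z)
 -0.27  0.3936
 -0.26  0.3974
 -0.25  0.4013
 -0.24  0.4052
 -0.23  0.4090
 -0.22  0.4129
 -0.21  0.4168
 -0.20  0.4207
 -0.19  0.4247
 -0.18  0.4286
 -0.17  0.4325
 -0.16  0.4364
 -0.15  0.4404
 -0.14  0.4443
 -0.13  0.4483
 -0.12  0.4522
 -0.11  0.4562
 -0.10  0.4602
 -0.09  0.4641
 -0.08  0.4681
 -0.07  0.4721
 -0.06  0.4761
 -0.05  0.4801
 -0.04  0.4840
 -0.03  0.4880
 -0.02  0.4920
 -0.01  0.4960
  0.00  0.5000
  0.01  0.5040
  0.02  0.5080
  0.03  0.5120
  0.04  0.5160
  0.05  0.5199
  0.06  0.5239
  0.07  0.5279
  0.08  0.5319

σ√T = 0.39·√0.5 = 0.2758
d₁ = [ln(350/360) + (0.012 + ½·0.39²)·0.5] / (σ√T) = (-0.0282 + 0.0440) / 0.2758 = 0.0575 → 0.06
d₂ = 0.0575 − 0.2758 = -0.2183 → -0.22
e^(−rT) = e^(−0.012·0.5) = 0.9940
N(d₁) = N(0.06) = 0.5239;  N(d₂) = N(-0.22) = 0.4129
C = 350·0.5239 − 360·0.9940·0.4129 = 183.3650 − 147.7521 = 35.6129

$35.61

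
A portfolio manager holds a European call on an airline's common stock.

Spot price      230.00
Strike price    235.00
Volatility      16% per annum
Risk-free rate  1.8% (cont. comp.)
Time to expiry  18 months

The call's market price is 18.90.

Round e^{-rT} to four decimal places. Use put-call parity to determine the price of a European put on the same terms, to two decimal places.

exp(−rT) = exp(−0.018·1.5) = 0.9734
Put-call parity: C − P = S − K·e^(−rT) = 230 − 235·0.9734 = 230 − 228.7490 = 1.2510
P = C − (C − P) = 18.90 − (1.2510) = 17.6490

17.65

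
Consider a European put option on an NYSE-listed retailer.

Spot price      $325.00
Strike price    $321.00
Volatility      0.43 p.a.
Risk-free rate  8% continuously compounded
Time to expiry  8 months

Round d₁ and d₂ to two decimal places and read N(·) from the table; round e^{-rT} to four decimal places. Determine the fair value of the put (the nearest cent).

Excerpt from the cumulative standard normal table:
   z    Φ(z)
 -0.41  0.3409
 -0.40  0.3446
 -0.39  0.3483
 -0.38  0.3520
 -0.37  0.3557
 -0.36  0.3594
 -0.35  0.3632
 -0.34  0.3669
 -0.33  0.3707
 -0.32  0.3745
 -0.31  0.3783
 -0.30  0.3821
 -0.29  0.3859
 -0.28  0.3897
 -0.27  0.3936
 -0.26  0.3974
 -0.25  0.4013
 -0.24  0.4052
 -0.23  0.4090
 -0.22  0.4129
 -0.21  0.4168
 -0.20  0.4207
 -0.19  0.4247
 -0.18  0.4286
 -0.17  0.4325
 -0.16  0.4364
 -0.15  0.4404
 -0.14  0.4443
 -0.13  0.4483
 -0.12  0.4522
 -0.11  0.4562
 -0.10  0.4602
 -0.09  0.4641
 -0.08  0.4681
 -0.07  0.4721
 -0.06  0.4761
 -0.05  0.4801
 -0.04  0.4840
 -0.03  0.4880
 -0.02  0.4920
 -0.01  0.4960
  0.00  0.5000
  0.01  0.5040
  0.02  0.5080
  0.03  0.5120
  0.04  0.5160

T = 0.6667;  σ√T = 0.3511
d₁ = [ln(325/321) + (0.08 + 0.43²/2)·0.6667] / 0.3511 = [0.0124 + 0.1150] / 0.3511 = 0.3627 ≈ 0.36
d₂ = d₁ − σ√T = 0.3627 − 0.3511 = 0.0116 ≈ 0.01
exp(−rT) = exp(−0.08·0.6667) = 0.9481
N(−d₂) = N(-0.01) = 0.4960;  N(−d₁) = N(-0.36) = 0.3594
P = 321·0.9481·0.4960 − 325·0.3594 = 150.9527 − 116.8050 = 34.1477

$34.15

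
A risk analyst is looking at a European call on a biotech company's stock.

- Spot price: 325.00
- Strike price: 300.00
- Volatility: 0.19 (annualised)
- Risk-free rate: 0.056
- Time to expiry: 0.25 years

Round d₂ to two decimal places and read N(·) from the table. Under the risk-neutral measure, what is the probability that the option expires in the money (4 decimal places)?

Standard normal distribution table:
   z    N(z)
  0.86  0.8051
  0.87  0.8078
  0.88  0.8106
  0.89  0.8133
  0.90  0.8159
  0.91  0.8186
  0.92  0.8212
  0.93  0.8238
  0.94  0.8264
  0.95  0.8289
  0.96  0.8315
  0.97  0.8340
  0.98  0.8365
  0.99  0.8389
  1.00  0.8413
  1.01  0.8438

0.8264

σ√T = 0.19 × 0.5000 = 0.0950
d₁ = [ln(325/300) + (0.056 + ½·0.19²)·0.25] / (σ√T) = (0.0800 + 0.0185) / 0.0950 = 1.0374 which rounds to 1.04
d₂ = 1.0374 − 0.0950 = 0.9424 which rounds to 0.94
Risk-neutral Pr[S_T > K] = N(d₂) = N(0.94) = 0.8264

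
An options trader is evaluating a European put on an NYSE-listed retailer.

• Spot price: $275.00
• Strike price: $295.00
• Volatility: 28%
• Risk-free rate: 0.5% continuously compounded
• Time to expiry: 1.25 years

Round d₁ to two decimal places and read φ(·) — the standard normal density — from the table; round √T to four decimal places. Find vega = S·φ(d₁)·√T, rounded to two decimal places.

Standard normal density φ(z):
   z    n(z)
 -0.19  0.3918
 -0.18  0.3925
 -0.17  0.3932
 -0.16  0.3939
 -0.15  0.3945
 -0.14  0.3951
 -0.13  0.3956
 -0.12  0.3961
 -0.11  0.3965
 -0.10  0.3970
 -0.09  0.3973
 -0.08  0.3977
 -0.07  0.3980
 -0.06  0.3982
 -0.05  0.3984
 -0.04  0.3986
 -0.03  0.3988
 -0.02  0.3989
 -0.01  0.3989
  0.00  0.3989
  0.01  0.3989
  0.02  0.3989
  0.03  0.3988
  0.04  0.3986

122.49

σ√T = 0.28 × 1.1180 = 0.3130
d₁ = [ln(275/295) + (0.005 + 0.28²/2)·1.25] / 0.3130 = [-0.0702 + 0.0553] / 0.3130 = -0.0478 → -0.05
√T = √1.25 = 1.1180
φ(d₁) = φ(-0.05) = 0.3984
vega = S·φ(d₁)·√T = 275·0.3984·1.1180 = 122.4881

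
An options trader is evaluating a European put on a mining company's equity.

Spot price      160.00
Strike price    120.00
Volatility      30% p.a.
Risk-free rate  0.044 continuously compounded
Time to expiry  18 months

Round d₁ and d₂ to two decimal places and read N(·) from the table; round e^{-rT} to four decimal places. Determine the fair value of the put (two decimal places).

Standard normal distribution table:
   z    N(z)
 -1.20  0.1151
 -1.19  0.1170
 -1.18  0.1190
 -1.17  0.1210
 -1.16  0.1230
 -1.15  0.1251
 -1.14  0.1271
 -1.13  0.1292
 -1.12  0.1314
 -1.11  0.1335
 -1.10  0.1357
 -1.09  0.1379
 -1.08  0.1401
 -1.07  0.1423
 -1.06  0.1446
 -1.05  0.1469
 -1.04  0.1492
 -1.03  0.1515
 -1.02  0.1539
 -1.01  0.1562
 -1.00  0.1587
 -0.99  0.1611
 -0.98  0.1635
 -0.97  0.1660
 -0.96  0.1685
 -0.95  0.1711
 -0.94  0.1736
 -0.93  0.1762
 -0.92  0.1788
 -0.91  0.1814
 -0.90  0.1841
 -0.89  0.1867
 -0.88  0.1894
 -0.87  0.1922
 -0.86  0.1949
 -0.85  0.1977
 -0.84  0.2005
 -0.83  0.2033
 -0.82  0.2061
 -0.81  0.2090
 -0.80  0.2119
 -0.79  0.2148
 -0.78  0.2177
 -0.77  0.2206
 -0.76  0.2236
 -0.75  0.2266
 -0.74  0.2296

σ√T = 0.3 × 1.2247 = 0.3674
d₁ = [ln(160/120) + (0.044 + 0.3²/2)·1.5] / 0.3674 = [0.2877 + 0.1335] / 0.3674 = 1.1463 ≈ 1.15
d₂ = d₁ − σ√T = 1.1463 − 0.3674 = 0.7789 ≈ 0.78
e^(−rT) = e^(−0.044·1.5) = 0.9361
P = 120·0.9361·N(-0.78) − 160·N(-1.15) = 120·0.9361·0.2177 − 160·0.1251 = 24.4547 − 20.0160 = 4.4387

4.44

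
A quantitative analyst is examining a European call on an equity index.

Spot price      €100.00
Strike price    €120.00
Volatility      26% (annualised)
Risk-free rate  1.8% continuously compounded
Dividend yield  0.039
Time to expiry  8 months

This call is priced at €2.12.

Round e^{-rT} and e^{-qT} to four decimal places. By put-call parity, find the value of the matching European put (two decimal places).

e^(−qT) = e^(−0.039·0.6667) = 0.9743;  e^(−rT) = e^(−0.018·0.6667) = 0.9881
Put-call parity: C − P = S·e^(−qT) − K·e^(−rT) = 100·0.9743 − 120·0.9881 = 97.4300 − 118.5720 = -21.1420
P = C − (C − P) = 2.12 − (-21.1420) = 23.2620

€23.26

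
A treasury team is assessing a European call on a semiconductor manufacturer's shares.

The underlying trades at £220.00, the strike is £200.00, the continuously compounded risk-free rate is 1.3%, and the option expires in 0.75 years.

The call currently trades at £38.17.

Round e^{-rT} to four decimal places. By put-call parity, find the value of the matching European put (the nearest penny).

£16.23

e^(−rT) = e^(−0.013·0.75) = 0.9903
Put-call parity: C − P = S − K·e^(−rT) = 220 − 200·0.9903 = 220 − 198.0600 = 21.9400
P = C − (C − P) = 38.17 − (21.9400) = 16.2300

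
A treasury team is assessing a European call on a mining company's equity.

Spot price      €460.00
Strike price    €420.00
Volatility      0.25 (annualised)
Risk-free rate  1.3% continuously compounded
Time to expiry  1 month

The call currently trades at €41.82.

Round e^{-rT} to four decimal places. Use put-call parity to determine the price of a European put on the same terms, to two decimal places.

€1.36

e^(−rT) = e^(−0.013·0.08333) = 0.9989
Put-call parity: C − P = S − K·e^(−rT) = 460 − 420·0.9989 = 460 − 419.5380 = 40.4620
P = C − (C − P) = 41.82 − (40.4620) = 1.3580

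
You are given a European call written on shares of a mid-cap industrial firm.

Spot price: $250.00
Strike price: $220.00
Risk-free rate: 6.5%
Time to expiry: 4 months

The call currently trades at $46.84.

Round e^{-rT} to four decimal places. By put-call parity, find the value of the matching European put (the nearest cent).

$12.13

exp(−rT) = exp(−0.065·0.3333) = 0.9786
Put-call parity: C − P = S − K·e^(−rT) = 250 − 220·0.9786 = 250 − 215.2920 = 34.7080
P = C − (C − P) = 46.84 − (34.7080) = 12.1320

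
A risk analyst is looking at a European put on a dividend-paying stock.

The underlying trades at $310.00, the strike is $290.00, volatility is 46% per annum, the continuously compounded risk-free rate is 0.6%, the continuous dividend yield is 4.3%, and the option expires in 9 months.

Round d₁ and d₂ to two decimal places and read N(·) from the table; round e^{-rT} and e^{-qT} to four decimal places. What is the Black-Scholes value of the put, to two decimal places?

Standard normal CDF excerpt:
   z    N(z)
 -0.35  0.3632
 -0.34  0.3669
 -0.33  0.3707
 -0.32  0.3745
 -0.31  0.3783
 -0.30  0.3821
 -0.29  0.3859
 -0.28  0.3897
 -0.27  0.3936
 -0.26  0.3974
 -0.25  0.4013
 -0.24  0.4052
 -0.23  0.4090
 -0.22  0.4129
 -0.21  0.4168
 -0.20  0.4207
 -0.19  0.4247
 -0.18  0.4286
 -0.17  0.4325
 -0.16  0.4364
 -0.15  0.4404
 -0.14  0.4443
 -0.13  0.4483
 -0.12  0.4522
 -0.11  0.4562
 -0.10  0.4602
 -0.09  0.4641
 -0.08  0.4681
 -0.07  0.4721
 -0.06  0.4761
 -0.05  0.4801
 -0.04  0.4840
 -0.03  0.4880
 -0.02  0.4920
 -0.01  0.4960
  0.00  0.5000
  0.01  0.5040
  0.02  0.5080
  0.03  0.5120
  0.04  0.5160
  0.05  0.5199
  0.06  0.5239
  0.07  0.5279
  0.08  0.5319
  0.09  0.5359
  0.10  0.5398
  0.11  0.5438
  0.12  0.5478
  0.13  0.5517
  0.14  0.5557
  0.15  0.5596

σ√T = 0.46 × 0.8660 = 0.3984
ln(S/K) + (r − q + σ²/2)T = ln(310/290) + (0.006 − 0.043 + 0.46²/2)·0.75 = 0.0667 + 0.0516 = 0.1183
d₁ = 0.1183 / 0.3984 = 0.2969 → 0.30
d₂ = d₁ − σ√T = 0.2969 − 0.3984 = -0.1014 → -0.10
e^(−qT) = e^(−0.043·0.75) = 0.9683;  e^(−rT) = e^(−0.006·0.75) = 0.9955
N(−d₂) = N(0.10) = 0.5398;  N(−d₁) = N(-0.30) = 0.3821
P = 290·0.9955·0.5398 − 310·0.9683·0.3821 = 155.8376 − 114.6961 = 41.1415

$41.14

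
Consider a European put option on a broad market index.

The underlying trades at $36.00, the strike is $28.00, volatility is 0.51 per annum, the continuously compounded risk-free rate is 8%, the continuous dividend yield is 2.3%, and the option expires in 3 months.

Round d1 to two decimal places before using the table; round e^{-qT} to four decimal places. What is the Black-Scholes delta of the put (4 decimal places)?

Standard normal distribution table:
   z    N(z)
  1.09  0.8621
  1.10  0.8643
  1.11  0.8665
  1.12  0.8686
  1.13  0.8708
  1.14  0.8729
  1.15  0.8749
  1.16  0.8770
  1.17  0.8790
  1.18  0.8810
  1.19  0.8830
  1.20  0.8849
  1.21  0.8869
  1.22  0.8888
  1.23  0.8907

σ√T = 0.51·√0.25 = 0.2550
d₁ = [ln(36/28) + (0.08 − 0.023 + ½·0.51²)·0.25] / (σ√T) = (0.2513 + 0.0468) / 0.2550 = 1.1689 which rounds to 1.17
N(d₁) = N(1.17) = 0.8790
Δ_put = exp(−qT)·(N(d₁) − 1) = 0.9943·(0.8790 − 1) = -0.1203

-0.1203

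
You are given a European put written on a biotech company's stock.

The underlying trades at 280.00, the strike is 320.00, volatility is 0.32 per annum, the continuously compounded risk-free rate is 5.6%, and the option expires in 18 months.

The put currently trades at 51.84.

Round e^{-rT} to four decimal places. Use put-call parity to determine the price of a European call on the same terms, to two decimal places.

e^(−rT) = e^(−0.056·1.5) = 0.9194
Put-call parity: C − P = S − K·e^(−rT) = 280 − 320·0.9194 = 280 − 294.2080 = -14.2080
C = P + (C − P) = 51.84 + (-14.2080) = 37.6320

37.63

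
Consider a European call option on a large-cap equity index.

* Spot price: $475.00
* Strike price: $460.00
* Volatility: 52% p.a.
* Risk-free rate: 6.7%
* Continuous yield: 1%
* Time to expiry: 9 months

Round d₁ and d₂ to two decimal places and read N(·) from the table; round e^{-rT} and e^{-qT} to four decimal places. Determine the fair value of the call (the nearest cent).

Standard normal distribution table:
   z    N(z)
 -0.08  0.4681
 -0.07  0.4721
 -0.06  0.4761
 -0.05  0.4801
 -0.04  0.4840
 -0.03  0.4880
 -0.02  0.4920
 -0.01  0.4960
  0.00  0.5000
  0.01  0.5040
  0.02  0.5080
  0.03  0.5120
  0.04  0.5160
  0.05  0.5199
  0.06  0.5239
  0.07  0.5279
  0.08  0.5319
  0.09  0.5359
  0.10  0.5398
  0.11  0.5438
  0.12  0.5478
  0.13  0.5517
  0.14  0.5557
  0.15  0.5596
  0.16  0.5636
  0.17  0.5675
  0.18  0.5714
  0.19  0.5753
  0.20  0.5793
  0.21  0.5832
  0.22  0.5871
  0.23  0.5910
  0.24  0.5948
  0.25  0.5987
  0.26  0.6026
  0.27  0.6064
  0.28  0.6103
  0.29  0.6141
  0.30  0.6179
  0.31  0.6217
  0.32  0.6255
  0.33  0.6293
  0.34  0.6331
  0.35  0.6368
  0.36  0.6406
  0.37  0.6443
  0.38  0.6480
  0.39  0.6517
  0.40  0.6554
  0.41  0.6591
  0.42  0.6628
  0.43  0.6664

σ√T = 0.52·√0.75 = 0.4503
ln(S/K) + (r − q + σ²/2)T = ln(475/460) + (0.067 − 0.01 + 0.52²/2)·0.75 = 0.0321 + 0.1442 = 0.1762
d₁ = 0.1762 / 0.4503 = 0.3914 ≈ 0.39
d₂ = d₁ − σ√T = 0.3914 − 0.4503 = -0.0590 ≈ -0.06
e^(−qT) = e^(−0.01·0.75) = 0.9925;  e^(−rT) = e^(−0.067·0.75) = 0.9510
C = 475·0.9925·N(0.39) − 460·0.9510·N(-0.06) = 475·0.9925·0.6517 − 460·0.9510·0.4761 = 307.2358 − 208.2747 = 98.9611

$98.96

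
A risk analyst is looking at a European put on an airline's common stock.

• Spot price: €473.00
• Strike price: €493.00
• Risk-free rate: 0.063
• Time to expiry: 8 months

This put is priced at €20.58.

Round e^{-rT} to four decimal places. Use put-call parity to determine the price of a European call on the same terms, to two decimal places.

exp(−rT) = exp(−0.063·0.6667) = 0.9589
Put-call parity: C − P = S − K·e^(−rT) = 473 − 493·0.9589 = 473 − 472.7377 = 0.2623
C = P + (C − P) = 20.58 + (0.2623) = 20.8423

€20.84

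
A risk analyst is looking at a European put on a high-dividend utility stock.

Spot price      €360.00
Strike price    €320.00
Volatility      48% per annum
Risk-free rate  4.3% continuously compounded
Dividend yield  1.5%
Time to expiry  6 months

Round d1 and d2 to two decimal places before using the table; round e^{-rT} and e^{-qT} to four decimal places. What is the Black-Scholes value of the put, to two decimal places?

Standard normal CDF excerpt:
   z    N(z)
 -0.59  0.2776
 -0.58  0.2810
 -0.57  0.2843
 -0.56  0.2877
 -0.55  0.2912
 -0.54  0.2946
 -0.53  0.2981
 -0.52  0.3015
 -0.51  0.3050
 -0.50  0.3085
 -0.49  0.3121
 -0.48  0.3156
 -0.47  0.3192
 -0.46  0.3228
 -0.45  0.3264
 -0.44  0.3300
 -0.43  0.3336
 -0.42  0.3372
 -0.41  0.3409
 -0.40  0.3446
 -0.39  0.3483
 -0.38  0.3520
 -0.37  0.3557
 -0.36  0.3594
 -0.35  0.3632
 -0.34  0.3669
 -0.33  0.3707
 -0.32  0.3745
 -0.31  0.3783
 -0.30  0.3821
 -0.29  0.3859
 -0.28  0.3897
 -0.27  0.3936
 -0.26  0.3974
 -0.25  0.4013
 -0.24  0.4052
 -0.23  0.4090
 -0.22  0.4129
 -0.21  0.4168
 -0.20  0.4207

€26.52

T = 0.5;  σ√T = 0.3394
d₁ = [ln(360/320) + (0.043 − 0.015 + 0.48²/2)·0.5] / 0.3394 = [0.1178 + 0.0716] / 0.3394 = 0.5580 → 0.56
d₂ = d₁ − σ√T = 0.5580 − 0.3394 = 0.2186 → 0.22
e^(−qT) = e^(−0.015·0.5) = 0.9925;  e^(−rT) = e^(−0.043·0.5) = 0.9787
P = 320·0.9787·N(-0.22) − 360·0.9925·N(-0.56) = 320·0.9787·0.4129 − 360·0.9925·0.2877 = 129.3137 − 102.7952 = 26.5185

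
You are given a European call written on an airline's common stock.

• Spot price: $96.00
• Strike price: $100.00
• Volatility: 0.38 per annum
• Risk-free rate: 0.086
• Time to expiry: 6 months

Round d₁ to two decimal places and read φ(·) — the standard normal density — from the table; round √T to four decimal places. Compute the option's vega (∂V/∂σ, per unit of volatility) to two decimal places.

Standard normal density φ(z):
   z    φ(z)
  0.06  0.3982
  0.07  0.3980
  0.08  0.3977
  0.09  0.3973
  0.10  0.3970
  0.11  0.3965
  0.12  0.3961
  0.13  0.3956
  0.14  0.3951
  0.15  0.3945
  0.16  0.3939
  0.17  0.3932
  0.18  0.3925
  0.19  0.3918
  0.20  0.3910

26.82

σ√T = 0.38·√0.5 = 0.2687
d₁ = [ln(96/100) + (0.086 + 0.38²/2)·0.5] / 0.2687 = [-0.0408 + 0.0791] / 0.2687 = 0.1425 ⇒ 0.14
√T = √0.5 = 0.7071
φ(d₁) = φ(0.14) = 0.3951
vega = S·φ(d₁)·√T = 96·0.3951·0.7071 = 26.8200
(Call and put vega coincide under Black-Scholes.)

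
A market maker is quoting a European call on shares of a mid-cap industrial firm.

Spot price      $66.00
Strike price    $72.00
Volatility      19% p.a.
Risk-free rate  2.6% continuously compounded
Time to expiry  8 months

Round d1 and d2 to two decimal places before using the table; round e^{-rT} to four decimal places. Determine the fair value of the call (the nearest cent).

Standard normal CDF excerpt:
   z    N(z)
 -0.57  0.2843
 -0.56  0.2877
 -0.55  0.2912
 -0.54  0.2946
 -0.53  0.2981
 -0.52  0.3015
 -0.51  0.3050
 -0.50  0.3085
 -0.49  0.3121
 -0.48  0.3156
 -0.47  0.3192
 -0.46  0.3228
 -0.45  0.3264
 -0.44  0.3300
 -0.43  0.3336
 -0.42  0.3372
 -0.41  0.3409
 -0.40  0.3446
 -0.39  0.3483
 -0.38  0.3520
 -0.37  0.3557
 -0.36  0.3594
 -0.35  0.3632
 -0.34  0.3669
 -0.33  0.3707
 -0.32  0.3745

$2.38

T = 0.6667;  σ√T = 0.1551
d₁ = [ln(66/72) + (0.026 + 0.19²/2)·0.6667] / 0.1551 = [-0.0870 + 0.0294] / 0.1551 = -0.3716 ⇒ -0.37
d₂ = d₁ − σ√T = -0.3716 − 0.1551 = -0.5267 ⇒ -0.53
e^(−rT) = e^(−0.026·0.6667) = 0.9828
N(d₁) = N(-0.37) = 0.3557;  N(d₂) = N(-0.53) = 0.2981
C = 66·0.3557 − 72·0.9828·0.2981 = 23.4762 − 21.0940 = 2.3822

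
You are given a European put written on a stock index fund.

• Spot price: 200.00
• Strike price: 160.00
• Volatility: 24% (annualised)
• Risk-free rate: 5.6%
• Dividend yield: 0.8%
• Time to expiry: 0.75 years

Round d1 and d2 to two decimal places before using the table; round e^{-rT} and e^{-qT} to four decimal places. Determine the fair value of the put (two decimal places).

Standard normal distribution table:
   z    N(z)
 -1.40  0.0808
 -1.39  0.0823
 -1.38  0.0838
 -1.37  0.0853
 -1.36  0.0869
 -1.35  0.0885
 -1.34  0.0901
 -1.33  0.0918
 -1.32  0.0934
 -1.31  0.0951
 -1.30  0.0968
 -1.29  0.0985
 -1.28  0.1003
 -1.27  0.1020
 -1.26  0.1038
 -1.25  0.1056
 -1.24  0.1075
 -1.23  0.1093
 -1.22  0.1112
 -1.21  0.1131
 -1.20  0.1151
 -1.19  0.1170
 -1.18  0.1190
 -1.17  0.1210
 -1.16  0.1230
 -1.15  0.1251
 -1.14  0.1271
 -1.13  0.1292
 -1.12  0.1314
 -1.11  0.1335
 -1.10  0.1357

T = 0.75;  σ√T = 0.2078
ln(S/K) + (r − q + σ²/2)T = ln(200/160) + (0.056 − 0.008 + 0.24²/2)·0.75 = 0.2231 + 0.0576 = 0.2807
d₁ = 0.2807 / 0.2078 = 1.3507 which rounds to 1.35
d₂ = d₁ − σ√T = 1.3507 − 0.2078 = 1.1429 which rounds to 1.14
e^(−qT) = e^(−0.008·0.75) = 0.9940;  e^(−rT) = e^(−0.056·0.75) = 0.9589
N(−d₂) = N(-1.14) = 0.1271;  N(−d₁) = N(-1.35) = 0.0885
P = 160·0.9589·0.1271 − 200·0.9940·0.0885 = 19.5002 − 17.5938 = 1.9064

1.91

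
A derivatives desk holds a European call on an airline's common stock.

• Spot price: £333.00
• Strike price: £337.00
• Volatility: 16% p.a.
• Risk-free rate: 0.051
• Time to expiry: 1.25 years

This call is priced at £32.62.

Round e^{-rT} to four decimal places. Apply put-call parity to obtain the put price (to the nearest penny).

e^(−rT) = e^(−0.051·1.25) = 0.9382
Put-call parity: C − P = S − K·e^(−rT) = 333 − 337·0.9382 = 333 − 316.1734 = 16.8266
P = C − (C − P) = 32.62 − (16.8266) = 15.7934

£15.79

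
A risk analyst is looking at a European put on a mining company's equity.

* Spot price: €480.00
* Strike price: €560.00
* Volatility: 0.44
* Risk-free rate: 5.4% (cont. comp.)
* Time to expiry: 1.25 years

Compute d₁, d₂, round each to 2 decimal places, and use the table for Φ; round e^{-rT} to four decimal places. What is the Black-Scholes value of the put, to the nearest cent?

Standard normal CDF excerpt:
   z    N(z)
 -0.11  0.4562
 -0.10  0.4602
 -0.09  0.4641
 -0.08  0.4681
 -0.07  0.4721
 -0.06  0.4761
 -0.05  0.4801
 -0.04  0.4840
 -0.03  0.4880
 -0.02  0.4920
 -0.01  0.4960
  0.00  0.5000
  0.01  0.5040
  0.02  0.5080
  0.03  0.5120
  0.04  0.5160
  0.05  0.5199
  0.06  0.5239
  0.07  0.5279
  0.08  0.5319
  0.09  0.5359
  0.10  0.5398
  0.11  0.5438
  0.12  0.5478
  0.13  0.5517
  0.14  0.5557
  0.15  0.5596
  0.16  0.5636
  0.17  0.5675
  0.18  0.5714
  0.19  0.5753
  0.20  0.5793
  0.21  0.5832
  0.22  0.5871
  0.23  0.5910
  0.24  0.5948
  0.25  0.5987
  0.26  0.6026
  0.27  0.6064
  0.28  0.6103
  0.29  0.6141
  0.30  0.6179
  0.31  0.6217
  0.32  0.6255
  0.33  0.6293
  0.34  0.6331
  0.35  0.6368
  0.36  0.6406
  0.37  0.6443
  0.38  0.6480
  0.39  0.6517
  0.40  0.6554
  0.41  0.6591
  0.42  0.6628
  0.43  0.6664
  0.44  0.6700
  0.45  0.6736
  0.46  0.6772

σ√T = 0.44 × 1.1180 = 0.4919
d₁ = [ln(480/560) + (0.054 + 0.44²/2)·1.25] / 0.4919 = [-0.1542 + 0.1885] / 0.4919 = 0.0698 ⇒ 0.07
d₂ = d₁ − σ√T = 0.0698 − 0.4919 = -0.4221 ⇒ -0.42
e^(−rT) = e^(−0.054·1.25) = 0.9347
N(−d₂) = N(0.42) = 0.6628;  N(−d₁) = N(-0.07) = 0.4721
P = 560·0.9347·0.6628 − 480·0.4721 = 346.9307 − 226.6080 = 120.3227

€120.32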